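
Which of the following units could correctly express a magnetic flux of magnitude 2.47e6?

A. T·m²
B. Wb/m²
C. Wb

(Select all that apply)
A, C

magnetic flux has SI base units: kg * m^2 / (A * s^2)

Checking each option against kg * m^2 / (A * s^2):
  A. T·m²: ✓ matches
  B. Wb/m²: ✗ does not match
  C. Wb: ✓ matches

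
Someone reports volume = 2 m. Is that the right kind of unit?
No

volume has SI base units: m^3
m does NOT reduce to m^3; a valid unit for volume would be e.g. m³.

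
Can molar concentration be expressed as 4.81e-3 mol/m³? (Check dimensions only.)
Yes

molar concentration has SI base units: mol / m^3
mol/m³ reduces to the same SI base units, so it is a valid unit for molar concentration.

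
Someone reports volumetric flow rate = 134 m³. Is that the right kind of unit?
No

volumetric flow rate has SI base units: m^3 / s
m³ does NOT reduce to m^3 / s; a valid unit for volumetric flow rate would be e.g. m³/s.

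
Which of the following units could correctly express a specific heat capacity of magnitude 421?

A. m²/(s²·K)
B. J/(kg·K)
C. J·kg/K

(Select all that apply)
A, B

specific heat capacity has SI base units: m^2 / (s^2 * K)

Checking each option against m^2 / (s^2 * K):
  A. m²/(s²·K): ✓ matches
  B. J/(kg·K): ✓ matches
  C. J·kg/K: ✗ does not match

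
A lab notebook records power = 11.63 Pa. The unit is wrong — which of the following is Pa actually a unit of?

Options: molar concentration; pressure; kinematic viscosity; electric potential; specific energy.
pressure

power should have units dimensionally equivalent to kg * m^2 / s^3 (e.g. W).
The given unit 'Pa' reduces to kg / (m * s^2). Of the listed options, that is the dimensionality of pressure.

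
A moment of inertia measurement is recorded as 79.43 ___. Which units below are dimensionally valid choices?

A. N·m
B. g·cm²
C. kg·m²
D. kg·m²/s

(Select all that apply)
B, C

moment of inertia has SI base units: kg * m^2

Checking each option against kg * m^2:
  A. N·m: ✗ does not match
  B. g·cm²: ✓ matches
  C. kg·m²: ✓ matches
  D. kg·m²/s: ✗ does not match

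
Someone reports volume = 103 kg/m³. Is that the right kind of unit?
No

volume has SI base units: m^3
kg/m³ does NOT reduce to m^3; a valid unit for volume would be e.g. m³.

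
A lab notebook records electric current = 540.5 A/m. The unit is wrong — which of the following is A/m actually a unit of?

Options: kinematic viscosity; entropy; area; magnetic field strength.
magnetic field strength

electric current should have units dimensionally equivalent to A (e.g. A).
The given unit 'A/m' reduces to A / m. Of the listed options, that is the dimensionality of magnetic field strength.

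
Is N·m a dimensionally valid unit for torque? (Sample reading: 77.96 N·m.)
Yes

torque has SI base units: kg * m^2 / s^2
N·m reduces to the same SI base units, so it is a valid unit for torque.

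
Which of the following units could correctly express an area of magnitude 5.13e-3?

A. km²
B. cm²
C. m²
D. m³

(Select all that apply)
A, B, C

area has SI base units: m^2

Checking each option against m^2:
  A. km²: ✓ matches
  B. cm²: ✓ matches
  C. m²: ✓ matches
  D. m³: ✗ does not match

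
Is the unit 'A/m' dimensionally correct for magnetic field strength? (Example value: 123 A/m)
Yes

magnetic field strength has SI base units: A / m
A/m reduces to the same SI base units, so it is a valid unit for magnetic field strength.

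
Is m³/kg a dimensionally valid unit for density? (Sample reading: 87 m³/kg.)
No

density has SI base units: kg / m^3
m³/kg does NOT reduce to kg / m^3; a valid unit for density would be e.g. kg/m³.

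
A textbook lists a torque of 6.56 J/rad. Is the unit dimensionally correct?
Yes

torque has SI base units: kg * m^2 / s^2
J/rad reduces to the same SI base units, so it is a valid unit for torque.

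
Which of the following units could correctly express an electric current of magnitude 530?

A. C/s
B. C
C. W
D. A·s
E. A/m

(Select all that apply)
A

electric current has SI base units: A

Checking each option against A:
  A. C/s: ✓ matches
  B. C: ✗ does not match
  C. W: ✗ does not match
  D. A·s: ✗ does not match
  E. A/m: ✗ does not match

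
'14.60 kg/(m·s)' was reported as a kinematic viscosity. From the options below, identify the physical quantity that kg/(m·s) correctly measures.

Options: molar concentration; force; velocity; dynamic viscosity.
dynamic viscosity

kinematic viscosity should have units dimensionally equivalent to m^2 / s (e.g. m²/s).
The given unit 'kg/(m·s)' reduces to kg / (m * s). Of the listed options, that is the dimensionality of dynamic viscosity.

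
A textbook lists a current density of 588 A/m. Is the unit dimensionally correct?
No

current density has SI base units: A / m^2
A/m does NOT reduce to A / m^2; a valid unit for current density would be e.g. A/m².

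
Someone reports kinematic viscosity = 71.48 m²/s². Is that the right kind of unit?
No

kinematic viscosity has SI base units: m^2 / s
m²/s² does NOT reduce to m^2 / s; a valid unit for kinematic viscosity would be e.g. m²/s.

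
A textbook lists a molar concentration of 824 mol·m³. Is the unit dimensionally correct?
No

molar concentration has SI base units: mol / m^3
mol·m³ does NOT reduce to mol / m^3; a valid unit for molar concentration would be e.g. mol/m³.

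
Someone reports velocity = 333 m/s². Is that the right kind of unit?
No

velocity has SI base units: m / s
m/s² does NOT reduce to m / s; a valid unit for velocity would be e.g. m/s.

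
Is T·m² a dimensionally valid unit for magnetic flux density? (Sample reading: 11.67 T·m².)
No

magnetic flux density has SI base units: kg / (A * s^2)
T·m² does NOT reduce to kg / (A * s^2); a valid unit for magnetic flux density would be e.g. T.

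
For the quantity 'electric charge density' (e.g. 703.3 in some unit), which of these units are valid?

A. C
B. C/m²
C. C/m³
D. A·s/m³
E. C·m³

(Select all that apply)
C, D

electric charge density has SI base units: A * s / m^3

Checking each option against A * s / m^3:
  A. C: ✗ does not match
  B. C/m²: ✗ does not match
  C. C/m³: ✓ matches
  D. A·s/m³: ✓ matches
  E. C·m³: ✗ does not match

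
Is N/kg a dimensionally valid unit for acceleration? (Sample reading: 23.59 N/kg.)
Yes

acceleration has SI base units: m / s^2
N/kg reduces to the same SI base units, so it is a valid unit for acceleration.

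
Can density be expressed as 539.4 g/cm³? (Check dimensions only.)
Yes

density has SI base units: kg / m^3
g/cm³ reduces to the same SI base units, so it is a valid unit for density.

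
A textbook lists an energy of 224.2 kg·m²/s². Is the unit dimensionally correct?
Yes

energy has SI base units: kg * m^2 / s^2
kg·m²/s² reduces to the same SI base units, so it is a valid unit for energy.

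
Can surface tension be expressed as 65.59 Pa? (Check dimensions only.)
No

surface tension has SI base units: kg / s^2
Pa does NOT reduce to kg / s^2; a valid unit for surface tension would be e.g. N/m.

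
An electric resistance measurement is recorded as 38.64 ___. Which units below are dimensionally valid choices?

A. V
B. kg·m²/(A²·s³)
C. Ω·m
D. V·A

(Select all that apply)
B

electric resistance has SI base units: kg * m^2 / (A^2 * s^3)

Checking each option against kg * m^2 / (A^2 * s^3):
  A. V: ✗ does not match
  B. kg·m²/(A²·s³): ✓ matches
  C. Ω·m: ✗ does not match
  D. V·A: ✗ does not match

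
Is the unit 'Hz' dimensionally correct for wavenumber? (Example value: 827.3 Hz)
No

wavenumber has SI base units: 1 / m
Hz does NOT reduce to 1 / m; a valid unit for wavenumber would be e.g. 1/m.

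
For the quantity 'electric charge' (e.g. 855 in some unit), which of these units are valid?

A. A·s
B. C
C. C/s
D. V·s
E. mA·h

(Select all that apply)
A, B, E

electric charge has SI base units: A * s

Checking each option against A * s:
  A. A·s: ✓ matches
  B. C: ✓ matches
  C. C/s: ✗ does not match
  D. V·s: ✗ does not match
  E. mA·h: ✓ matches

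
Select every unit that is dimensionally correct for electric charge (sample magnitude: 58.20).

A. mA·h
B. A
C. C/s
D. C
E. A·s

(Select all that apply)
A, D, E

electric charge has SI base units: A * s

Checking each option against A * s:
  A. mA·h: ✓ matches
  B. A: ✗ does not match
  C. C/s: ✗ does not match
  D. C: ✓ matches
  E. A·s: ✓ matches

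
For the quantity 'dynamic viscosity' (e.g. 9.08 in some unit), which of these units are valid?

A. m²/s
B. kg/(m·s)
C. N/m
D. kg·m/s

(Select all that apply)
B

dynamic viscosity has SI base units: kg / (m * s)

Checking each option against kg / (m * s):
  A. m²/s: ✗ does not match
  B. kg/(m·s): ✓ matches
  C. N/m: ✗ does not match
  D. kg·m/s: ✗ does not match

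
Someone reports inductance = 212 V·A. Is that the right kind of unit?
No

inductance has SI base units: kg * m^2 / (A^2 * s^2)
V·A does NOT reduce to kg * m^2 / (A^2 * s^2); a valid unit for inductance would be e.g. H.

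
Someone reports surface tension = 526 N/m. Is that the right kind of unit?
Yes

surface tension has SI base units: kg / s^2
N/m reduces to the same SI base units, so it is a valid unit for surface tension.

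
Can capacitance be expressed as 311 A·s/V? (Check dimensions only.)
Yes

capacitance has SI base units: A^2 * s^4 / (kg * m^2)
A·s/V reduces to the same SI base units, so it is a valid unit for capacitance.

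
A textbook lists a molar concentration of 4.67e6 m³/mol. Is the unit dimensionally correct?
No

molar concentration has SI base units: mol / m^3
m³/mol does NOT reduce to mol / m^3; a valid unit for molar concentration would be e.g. mol/m³.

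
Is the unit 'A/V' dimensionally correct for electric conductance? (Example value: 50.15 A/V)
Yes

electric conductance has SI base units: A^2 * s^3 / (kg * m^2)
A/V reduces to the same SI base units, so it is a valid unit for electric conductance.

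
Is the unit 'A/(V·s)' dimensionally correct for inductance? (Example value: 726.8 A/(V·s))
No

inductance has SI base units: kg * m^2 / (A^2 * s^2)
A/(V·s) does NOT reduce to kg * m^2 / (A^2 * s^2); a valid unit for inductance would be e.g. H.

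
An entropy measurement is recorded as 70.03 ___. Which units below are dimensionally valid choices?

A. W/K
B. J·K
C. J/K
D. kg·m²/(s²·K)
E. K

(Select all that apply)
C, D

entropy has SI base units: kg * m^2 / (s^2 * K)

Checking each option against kg * m^2 / (s^2 * K):
  A. W/K: ✗ does not match
  B. J·K: ✗ does not match
  C. J/K: ✓ matches
  D. kg·m²/(s²·K): ✓ matches
  E. K: ✗ does not match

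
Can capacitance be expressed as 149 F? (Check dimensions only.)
Yes

capacitance has SI base units: A^2 * s^4 / (kg * m^2)
F reduces to the same SI base units, so it is a valid unit for capacitance.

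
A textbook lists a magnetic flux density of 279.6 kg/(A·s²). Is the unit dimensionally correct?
Yes

magnetic flux density has SI base units: kg / (A * s^2)
kg/(A·s²) reduces to the same SI base units, so it is a valid unit for magnetic flux density.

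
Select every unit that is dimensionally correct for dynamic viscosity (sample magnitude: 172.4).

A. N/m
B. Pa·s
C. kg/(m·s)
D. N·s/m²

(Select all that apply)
B, C, D

dynamic viscosity has SI base units: kg / (m * s)

Checking each option against kg / (m * s):
  A. N/m: ✗ does not match
  B. Pa·s: ✓ matches
  C. kg/(m·s): ✓ matches
  D. N·s/m²: ✓ matches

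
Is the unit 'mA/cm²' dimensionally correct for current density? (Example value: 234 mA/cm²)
Yes

current density has SI base units: A / m^2
mA/cm² reduces to the same SI base units, so it is a valid unit for current density.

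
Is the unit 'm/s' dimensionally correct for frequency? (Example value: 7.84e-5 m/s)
No

frequency has SI base units: 1 / s
m/s does NOT reduce to 1 / s; a valid unit for frequency would be e.g. Hz.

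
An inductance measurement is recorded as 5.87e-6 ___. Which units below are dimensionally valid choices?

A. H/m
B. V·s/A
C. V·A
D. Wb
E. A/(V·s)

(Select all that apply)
B

inductance has SI base units: kg * m^2 / (A^2 * s^2)

Checking each option against kg * m^2 / (A^2 * s^2):
  A. H/m: ✗ does not match
  B. V·s/A: ✓ matches
  C. V·A: ✗ does not match
  D. Wb: ✗ does not match
  E. A/(V·s): ✗ does not match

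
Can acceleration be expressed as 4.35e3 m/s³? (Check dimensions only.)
No

acceleration has SI base units: m / s^2
m/s³ does NOT reduce to m / s^2; a valid unit for acceleration would be e.g. m/s².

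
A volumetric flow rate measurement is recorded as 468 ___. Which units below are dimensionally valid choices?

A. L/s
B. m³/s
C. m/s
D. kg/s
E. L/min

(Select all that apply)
A, B, E

volumetric flow rate has SI base units: m^3 / s

Checking each option against m^3 / s:
  A. L/s: ✓ matches
  B. m³/s: ✓ matches
  C. m/s: ✗ does not match
  D. kg/s: ✗ does not match
  E. L/min: ✓ matches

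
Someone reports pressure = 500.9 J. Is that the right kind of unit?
No

pressure has SI base units: kg / (m * s^2)
J does NOT reduce to kg / (m * s^2); a valid unit for pressure would be e.g. Pa.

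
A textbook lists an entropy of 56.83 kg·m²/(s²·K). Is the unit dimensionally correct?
Yes

entropy has SI base units: kg * m^2 / (s^2 * K)
kg·m²/(s²·K) reduces to the same SI base units, so it is a valid unit for entropy.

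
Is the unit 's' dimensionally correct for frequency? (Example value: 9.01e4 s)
No

frequency has SI base units: 1 / s
s does NOT reduce to 1 / s; a valid unit for frequency would be e.g. Hz.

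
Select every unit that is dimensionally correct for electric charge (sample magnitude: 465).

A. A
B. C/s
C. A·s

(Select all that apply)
C

electric charge has SI base units: A * s

Checking each option against A * s:
  A. A: ✗ does not match
  B. C/s: ✗ does not match
  C. A·s: ✓ matches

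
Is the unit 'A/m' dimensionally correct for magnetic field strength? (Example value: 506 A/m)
Yes

magnetic field strength has SI base units: A / m
A/m reduces to the same SI base units, so it is a valid unit for magnetic field strength.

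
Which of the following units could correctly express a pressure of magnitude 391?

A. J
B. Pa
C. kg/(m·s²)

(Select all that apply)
B, C

pressure has SI base units: kg / (m * s^2)

Checking each option against kg / (m * s^2):
  A. J: ✗ does not match
  B. Pa: ✓ matches
  C. kg/(m·s²): ✓ matches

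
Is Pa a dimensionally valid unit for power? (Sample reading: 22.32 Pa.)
No

power has SI base units: kg * m^2 / s^3
Pa does NOT reduce to kg * m^2 / s^3; a valid unit for power would be e.g. W.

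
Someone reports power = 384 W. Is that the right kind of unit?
Yes

power has SI base units: kg * m^2 / s^3
W reduces to the same SI base units, so it is a valid unit for power.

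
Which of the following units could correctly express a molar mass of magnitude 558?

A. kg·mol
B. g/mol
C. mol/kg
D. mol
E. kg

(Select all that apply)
B

molar mass has SI base units: kg / mol

Checking each option against kg / mol:
  A. kg·mol: ✗ does not match
  B. g/mol: ✓ matches
  C. mol/kg: ✗ does not match
  D. mol: ✗ does not match
  E. kg: ✗ does not match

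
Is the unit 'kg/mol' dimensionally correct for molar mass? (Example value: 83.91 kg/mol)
Yes

molar mass has SI base units: kg / mol
kg/mol reduces to the same SI base units, so it is a valid unit for molar mass.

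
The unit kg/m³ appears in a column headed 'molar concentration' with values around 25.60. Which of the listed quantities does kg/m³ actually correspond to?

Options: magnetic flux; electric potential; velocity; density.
density

molar concentration should have units dimensionally equivalent to mol / m^3 (e.g. mol/m³).
The given unit 'kg/m³' reduces to kg / m^3. Of the listed options, that is the dimensionality of density.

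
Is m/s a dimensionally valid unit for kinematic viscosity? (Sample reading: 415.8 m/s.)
No

kinematic viscosity has SI base units: m^2 / s
m/s does NOT reduce to m^2 / s; a valid unit for kinematic viscosity would be e.g. m²/s.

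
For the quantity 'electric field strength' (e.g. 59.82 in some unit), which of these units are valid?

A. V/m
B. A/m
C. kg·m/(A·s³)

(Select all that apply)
A, C

electric field strength has SI base units: kg * m / (A * s^3)

Checking each option against kg * m / (A * s^3):
  A. V/m: ✓ matches
  B. A/m: ✗ does not match
  C. kg·m/(A·s³): ✓ matches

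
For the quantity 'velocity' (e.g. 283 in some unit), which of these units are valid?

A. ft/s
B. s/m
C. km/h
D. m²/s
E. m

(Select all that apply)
A, C

velocity has SI base units: m / s

Checking each option against m / s:
  A. ft/s: ✓ matches
  B. s/m: ✗ does not match
  C. km/h: ✓ matches
  D. m²/s: ✗ does not match
  E. m: ✗ does not match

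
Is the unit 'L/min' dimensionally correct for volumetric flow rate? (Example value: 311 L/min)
Yes

volumetric flow rate has SI base units: m^3 / s
L/min reduces to the same SI base units, so it is a valid unit for volumetric flow rate.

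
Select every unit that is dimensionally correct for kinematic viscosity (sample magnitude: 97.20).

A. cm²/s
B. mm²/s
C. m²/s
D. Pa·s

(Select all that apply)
A, B, C

kinematic viscosity has SI base units: m^2 / s

Checking each option against m^2 / s:
  A. cm²/s: ✓ matches
  B. mm²/s: ✓ matches
  C. m²/s: ✓ matches
  D. Pa·s: ✗ does not match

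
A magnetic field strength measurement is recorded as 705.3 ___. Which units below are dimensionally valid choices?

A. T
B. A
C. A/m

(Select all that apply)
C

magnetic field strength has SI base units: A / m

Checking each option against A / m:
  A. T: ✗ does not match
  B. A: ✗ does not match
  C. A/m: ✓ matches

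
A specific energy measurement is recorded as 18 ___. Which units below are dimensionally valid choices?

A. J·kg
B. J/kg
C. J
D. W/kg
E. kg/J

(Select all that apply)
B

specific energy has SI base units: m^2 / s^2

Checking each option against m^2 / s^2:
  A. J·kg: ✗ does not match
  B. J/kg: ✓ matches
  C. J: ✗ does not match
  D. W/kg: ✗ does not match
  E. kg/J: ✗ does not match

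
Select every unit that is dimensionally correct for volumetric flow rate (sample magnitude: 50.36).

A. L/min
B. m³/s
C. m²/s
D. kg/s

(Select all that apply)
A, B

volumetric flow rate has SI base units: m^3 / s

Checking each option against m^3 / s:
  A. L/min: ✓ matches
  B. m³/s: ✓ matches
  C. m²/s: ✗ does not match
  D. kg/s: ✗ does not match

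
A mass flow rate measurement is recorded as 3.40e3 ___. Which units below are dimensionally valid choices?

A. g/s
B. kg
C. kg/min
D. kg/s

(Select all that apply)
A, C, D

mass flow rate has SI base units: kg / s

Checking each option against kg / s:
  A. g/s: ✓ matches
  B. kg: ✗ does not match
  C. kg/min: ✓ matches
  D. kg/s: ✓ matches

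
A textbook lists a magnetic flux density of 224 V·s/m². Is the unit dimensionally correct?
Yes

magnetic flux density has SI base units: kg / (A * s^2)
V·s/m² reduces to the same SI base units, so it is a valid unit for magnetic flux density.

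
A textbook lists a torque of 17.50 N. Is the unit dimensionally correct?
No

torque has SI base units: kg * m^2 / s^2
N does NOT reduce to kg * m^2 / s^2; a valid unit for torque would be e.g. N·m.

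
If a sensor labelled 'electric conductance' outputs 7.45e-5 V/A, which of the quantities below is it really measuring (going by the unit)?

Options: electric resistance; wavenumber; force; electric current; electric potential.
electric resistance

electric conductance should have units dimensionally equivalent to A^2 * s^3 / (kg * m^2) (e.g. S).
The given unit 'V/A' reduces to kg * m^2 / (A^2 * s^3). Of the listed options, that is the dimensionality of electric resistance.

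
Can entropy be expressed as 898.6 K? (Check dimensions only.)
No

entropy has SI base units: kg * m^2 / (s^2 * K)
K does NOT reduce to kg * m^2 / (s^2 * K); a valid unit for entropy would be e.g. J/K.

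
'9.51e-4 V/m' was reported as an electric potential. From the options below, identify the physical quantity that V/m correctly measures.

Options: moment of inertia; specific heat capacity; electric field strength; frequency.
electric field strength

electric potential should have units dimensionally equivalent to kg * m^2 / (A * s^3) (e.g. V).
The given unit 'V/m' reduces to kg * m / (A * s^3). Of the listed options, that is the dimensionality of electric field strength.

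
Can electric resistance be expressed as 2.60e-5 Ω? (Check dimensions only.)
Yes

electric resistance has SI base units: kg * m^2 / (A^2 * s^3)
Ω reduces to the same SI base units, so it is a valid unit for electric resistance.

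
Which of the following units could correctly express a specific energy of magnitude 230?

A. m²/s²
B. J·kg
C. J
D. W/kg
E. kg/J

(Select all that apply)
A

specific energy has SI base units: m^2 / s^2

Checking each option against m^2 / s^2:
  A. m²/s²: ✓ matches
  B. J·kg: ✗ does not match
  C. J: ✗ does not match
  D. W/kg: ✗ does not match
  E. kg/J: ✗ does not match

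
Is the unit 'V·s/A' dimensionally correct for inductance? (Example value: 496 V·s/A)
Yes

inductance has SI base units: kg * m^2 / (A^2 * s^2)
V·s/A reduces to the same SI base units, so it is a valid unit for inductance.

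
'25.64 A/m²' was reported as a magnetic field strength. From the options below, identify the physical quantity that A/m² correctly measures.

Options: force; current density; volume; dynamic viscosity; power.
current density

magnetic field strength should have units dimensionally equivalent to A / m (e.g. A/m).
The given unit 'A/m²' reduces to A / m^2. Of the listed options, that is the dimensionality of current density.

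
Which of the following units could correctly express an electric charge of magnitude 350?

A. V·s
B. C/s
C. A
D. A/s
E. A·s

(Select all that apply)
E

electric charge has SI base units: A * s

Checking each option against A * s:
  A. V·s: ✗ does not match
  B. C/s: ✗ does not match
  C. A: ✗ does not match
  D. A/s: ✗ does not match
  E. A·s: ✓ matches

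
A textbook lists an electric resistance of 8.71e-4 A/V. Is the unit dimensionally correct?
No

electric resistance has SI base units: kg * m^2 / (A^2 * s^3)
A/V does NOT reduce to kg * m^2 / (A^2 * s^3); a valid unit for electric resistance would be e.g. Ω.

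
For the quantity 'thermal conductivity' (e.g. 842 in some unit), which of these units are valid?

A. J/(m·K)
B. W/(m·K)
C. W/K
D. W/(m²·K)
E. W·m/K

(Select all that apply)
B

thermal conductivity has SI base units: kg * m / (s^3 * K)

Checking each option against kg * m / (s^3 * K):
  A. J/(m·K): ✗ does not match
  B. W/(m·K): ✓ matches
  C. W/K: ✗ does not match
  D. W/(m²·K): ✗ does not match
  E. W·m/K: ✗ does not match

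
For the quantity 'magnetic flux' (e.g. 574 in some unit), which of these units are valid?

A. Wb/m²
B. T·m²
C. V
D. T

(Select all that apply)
B

magnetic flux has SI base units: kg * m^2 / (A * s^2)

Checking each option against kg * m^2 / (A * s^2):
  A. Wb/m²: ✗ does not match
  B. T·m²: ✓ matches
  C. V: ✗ does not match
  D. T: ✗ does not match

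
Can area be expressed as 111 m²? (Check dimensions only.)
Yes

area has SI base units: m^2
m² reduces to the same SI base units, so it is a valid unit for area.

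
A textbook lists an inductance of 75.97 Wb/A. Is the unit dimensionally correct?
Yes

inductance has SI base units: kg * m^2 / (A^2 * s^2)
Wb/A reduces to the same SI base units, so it is a valid unit for inductance.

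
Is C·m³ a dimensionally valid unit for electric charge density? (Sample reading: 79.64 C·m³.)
No

electric charge density has SI base units: A * s / m^3
C·m³ does NOT reduce to A * s / m^3; a valid unit for electric charge density would be e.g. C/m³.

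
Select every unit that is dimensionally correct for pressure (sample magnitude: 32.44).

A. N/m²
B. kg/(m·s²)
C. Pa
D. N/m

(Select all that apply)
A, B, C

pressure has SI base units: kg / (m * s^2)

Checking each option against kg / (m * s^2):
  A. N/m²: ✓ matches
  B. kg/(m·s²): ✓ matches
  C. Pa: ✓ matches
  D. N/m: ✗ does not match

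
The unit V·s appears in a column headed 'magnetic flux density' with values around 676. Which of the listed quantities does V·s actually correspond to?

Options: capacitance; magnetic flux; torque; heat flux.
magnetic flux

magnetic flux density should have units dimensionally equivalent to kg / (A * s^2) (e.g. T).
The given unit 'V·s' reduces to kg * m^2 / (A * s^2). Of the listed options, that is the dimensionality of magnetic flux.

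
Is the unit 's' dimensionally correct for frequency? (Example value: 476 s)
No

frequency has SI base units: 1 / s
s does NOT reduce to 1 / s; a valid unit for frequency would be e.g. Hz.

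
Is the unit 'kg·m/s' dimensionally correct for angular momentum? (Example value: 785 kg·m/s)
No

angular momentum has SI base units: kg * m^2 / s
kg·m/s does NOT reduce to kg * m^2 / s; a valid unit for angular momentum would be e.g. kg·m²/s.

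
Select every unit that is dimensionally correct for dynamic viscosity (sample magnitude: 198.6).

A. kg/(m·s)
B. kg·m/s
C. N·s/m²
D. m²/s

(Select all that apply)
A, C

dynamic viscosity has SI base units: kg / (m * s)

Checking each option against kg / (m * s):
  A. kg/(m·s): ✓ matches
  B. kg·m/s: ✗ does not match
  C. N·s/m²: ✓ matches
  D. m²/s: ✗ does not match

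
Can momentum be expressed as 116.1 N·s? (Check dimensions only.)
Yes

momentum has SI base units: kg * m / s
N·s reduces to the same SI base units, so it is a valid unit for momentum.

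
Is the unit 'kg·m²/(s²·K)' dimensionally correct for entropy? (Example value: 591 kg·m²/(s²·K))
Yes

entropy has SI base units: kg * m^2 / (s^2 * K)
kg·m²/(s²·K) reduces to the same SI base units, so it is a valid unit for entropy.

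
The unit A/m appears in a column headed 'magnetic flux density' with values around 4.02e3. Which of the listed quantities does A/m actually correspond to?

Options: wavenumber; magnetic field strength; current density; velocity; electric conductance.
magnetic field strength

magnetic flux density should have units dimensionally equivalent to kg / (A * s^2) (e.g. T).
The given unit 'A/m' reduces to A / m. Of the listed options, that is the dimensionality of magnetic field strength.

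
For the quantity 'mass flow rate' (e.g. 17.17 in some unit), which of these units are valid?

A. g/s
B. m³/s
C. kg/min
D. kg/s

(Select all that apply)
A, C, D

mass flow rate has SI base units: kg / s

Checking each option against kg / s:
  A. g/s: ✓ matches
  B. m³/s: ✗ does not match
  C. kg/min: ✓ matches
  D. kg/s: ✓ matches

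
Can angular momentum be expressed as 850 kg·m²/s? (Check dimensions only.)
Yes

angular momentum has SI base units: kg * m^2 / s
kg·m²/s reduces to the same SI base units, so it is a valid unit for angular momentum.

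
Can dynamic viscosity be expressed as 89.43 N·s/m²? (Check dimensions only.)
Yes

dynamic viscosity has SI base units: kg / (m * s)
N·s/m² reduces to the same SI base units, so it is a valid unit for dynamic viscosity.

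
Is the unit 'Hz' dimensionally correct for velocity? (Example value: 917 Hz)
No

velocity has SI base units: m / s
Hz does NOT reduce to m / s; a valid unit for velocity would be e.g. m/s.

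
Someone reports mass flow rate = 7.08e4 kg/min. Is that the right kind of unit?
Yes

mass flow rate has SI base units: kg / s
kg/min reduces to the same SI base units, so it is a valid unit for mass flow rate.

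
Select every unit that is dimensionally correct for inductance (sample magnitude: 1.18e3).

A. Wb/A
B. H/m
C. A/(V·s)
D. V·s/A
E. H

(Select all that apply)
A, D, E

inductance has SI base units: kg * m^2 / (A^2 * s^2)

Checking each option against kg * m^2 / (A^2 * s^2):
  A. Wb/A: ✓ matches
  B. H/m: ✗ does not match
  C. A/(V·s): ✗ does not match
  D. V·s/A: ✓ matches
  E. H: ✓ matches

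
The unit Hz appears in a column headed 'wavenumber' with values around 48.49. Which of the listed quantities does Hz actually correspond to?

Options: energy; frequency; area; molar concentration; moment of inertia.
frequency

wavenumber should have units dimensionally equivalent to 1 / m (e.g. 1/m).
The given unit 'Hz' reduces to 1 / s. Of the listed options, that is the dimensionality of frequency.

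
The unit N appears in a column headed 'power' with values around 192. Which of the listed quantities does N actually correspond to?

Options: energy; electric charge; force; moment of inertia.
force

power should have units dimensionally equivalent to kg * m^2 / s^3 (e.g. W).
The given unit 'N' reduces to kg * m / s^2. Of the listed options, that is the dimensionality of force.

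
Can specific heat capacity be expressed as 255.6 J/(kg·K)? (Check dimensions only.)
Yes

specific heat capacity has SI base units: m^2 / (s^2 * K)
J/(kg·K) reduces to the same SI base units, so it is a valid unit for specific heat capacity.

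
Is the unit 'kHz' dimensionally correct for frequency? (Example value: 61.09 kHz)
Yes

frequency has SI base units: 1 / s
kHz reduces to the same SI base units, so it is a valid unit for frequency.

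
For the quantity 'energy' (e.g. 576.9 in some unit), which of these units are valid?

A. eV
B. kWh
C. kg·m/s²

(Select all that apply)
A, B

energy has SI base units: kg * m^2 / s^2

Checking each option against kg * m^2 / s^2:
  A. eV: ✓ matches
  B. kWh: ✓ matches
  C. kg·m/s²: ✗ does not match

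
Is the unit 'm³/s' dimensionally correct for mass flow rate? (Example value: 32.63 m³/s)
No

mass flow rate has SI base units: kg / s
m³/s does NOT reduce to kg / s; a valid unit for mass flow rate would be e.g. kg/s.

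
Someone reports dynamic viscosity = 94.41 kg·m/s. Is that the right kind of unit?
No

dynamic viscosity has SI base units: kg / (m * s)
kg·m/s does NOT reduce to kg / (m * s); a valid unit for dynamic viscosity would be e.g. Pa·s.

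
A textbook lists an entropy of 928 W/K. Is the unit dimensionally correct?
No

entropy has SI base units: kg * m^2 / (s^2 * K)
W/K does NOT reduce to kg * m^2 / (s^2 * K); a valid unit for entropy would be e.g. J/K.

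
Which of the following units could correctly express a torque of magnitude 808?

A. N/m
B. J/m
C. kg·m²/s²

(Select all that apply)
C

torque has SI base units: kg * m^2 / s^2

Checking each option against kg * m^2 / s^2:
  A. N/m: ✗ does not match
  B. J/m: ✗ does not match
  C. kg·m²/s²: ✓ matches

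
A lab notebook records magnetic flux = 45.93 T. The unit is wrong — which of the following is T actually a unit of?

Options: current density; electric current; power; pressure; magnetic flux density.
magnetic flux density

magnetic flux should have units dimensionally equivalent to kg * m^2 / (A * s^2) (e.g. Wb).
The given unit 'T' reduces to kg / (A * s^2). Of the listed options, that is the dimensionality of magnetic flux density.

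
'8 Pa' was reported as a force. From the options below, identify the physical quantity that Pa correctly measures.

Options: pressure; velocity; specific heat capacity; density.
pressure

force should have units dimensionally equivalent to kg * m / s^2 (e.g. N).
The given unit 'Pa' reduces to kg / (m * s^2). Of the listed options, that is the dimensionality of pressure.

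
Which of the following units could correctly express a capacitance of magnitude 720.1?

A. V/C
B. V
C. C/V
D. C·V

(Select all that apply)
C

capacitance has SI base units: A^2 * s^4 / (kg * m^2)

Checking each option against A^2 * s^4 / (kg * m^2):
  A. V/C: ✗ does not match
  B. V: ✗ does not match
  C. C/V: ✓ matches
  D. C·V: ✗ does not match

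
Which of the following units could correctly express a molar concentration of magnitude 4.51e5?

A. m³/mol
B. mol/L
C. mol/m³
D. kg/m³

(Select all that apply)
B, C

molar concentration has SI base units: mol / m^3

Checking each option against mol / m^3:
  A. m³/mol: ✗ does not match
  B. mol/L: ✓ matches
  C. mol/m³: ✓ matches
  D. kg/m³: ✗ does not match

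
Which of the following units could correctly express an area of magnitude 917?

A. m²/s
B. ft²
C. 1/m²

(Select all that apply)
B

area has SI base units: m^2

Checking each option against m^2:
  A. m²/s: ✗ does not match
  B. ft²: ✓ matches
  C. 1/m²: ✗ does not match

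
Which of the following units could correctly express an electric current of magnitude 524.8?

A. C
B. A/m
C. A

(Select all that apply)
C

electric current has SI base units: A

Checking each option against A:
  A. C: ✗ does not match
  B. A/m: ✗ does not match
  C. A: ✓ matches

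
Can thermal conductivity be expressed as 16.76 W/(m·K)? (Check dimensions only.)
Yes

thermal conductivity has SI base units: kg * m / (s^3 * K)
W/(m·K) reduces to the same SI base units, so it is a valid unit for thermal conductivity.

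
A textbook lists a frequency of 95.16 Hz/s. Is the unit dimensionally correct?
No

frequency has SI base units: 1 / s
Hz/s does NOT reduce to 1 / s; a valid unit for frequency would be e.g. Hz.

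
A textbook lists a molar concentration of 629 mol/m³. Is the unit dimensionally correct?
Yes

molar concentration has SI base units: mol / m^3
mol/m³ reduces to the same SI base units, so it is a valid unit for molar concentration.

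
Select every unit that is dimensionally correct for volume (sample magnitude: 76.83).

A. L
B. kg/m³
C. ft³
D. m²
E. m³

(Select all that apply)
A, C, E

volume has SI base units: m^3

Checking each option against m^3:
  A. L: ✓ matches
  B. kg/m³: ✗ does not match
  C. ft³: ✓ matches
  D. m²: ✗ does not match
  E. m³: ✓ matches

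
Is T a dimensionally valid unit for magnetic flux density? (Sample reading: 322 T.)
Yes

magnetic flux density has SI base units: kg / (A * s^2)
T reduces to the same SI base units, so it is a valid unit for magnetic flux density.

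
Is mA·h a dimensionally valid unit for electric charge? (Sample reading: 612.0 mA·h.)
Yes

electric charge has SI base units: A * s
mA·h reduces to the same SI base units, so it is a valid unit for electric charge.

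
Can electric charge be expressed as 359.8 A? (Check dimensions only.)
No

electric charge has SI base units: A * s
A does NOT reduce to A * s; a valid unit for electric charge would be e.g. C.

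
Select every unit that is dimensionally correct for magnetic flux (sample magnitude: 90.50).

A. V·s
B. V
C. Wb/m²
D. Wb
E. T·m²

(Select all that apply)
A, D, E

magnetic flux has SI base units: kg * m^2 / (A * s^2)

Checking each option against kg * m^2 / (A * s^2):
  A. V·s: ✓ matches
  B. V: ✗ does not match
  C. Wb/m²: ✗ does not match
  D. Wb: ✓ matches
  E. T·m²: ✓ matches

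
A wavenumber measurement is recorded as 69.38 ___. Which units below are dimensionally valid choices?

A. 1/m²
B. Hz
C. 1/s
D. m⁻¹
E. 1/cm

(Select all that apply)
D, E

wavenumber has SI base units: 1 / m

Checking each option against 1 / m:
  A. 1/m²: ✗ does not match
  B. Hz: ✗ does not match
  C. 1/s: ✗ does not match
  D. m⁻¹: ✓ matches
  E. 1/cm: ✓ matches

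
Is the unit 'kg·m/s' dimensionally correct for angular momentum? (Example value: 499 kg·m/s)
No

angular momentum has SI base units: kg * m^2 / s
kg·m/s does NOT reduce to kg * m^2 / s; a valid unit for angular momentum would be e.g. kg·m²/s.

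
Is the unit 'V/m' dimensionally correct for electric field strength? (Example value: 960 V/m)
Yes

electric field strength has SI base units: kg * m / (A * s^3)
V/m reduces to the same SI base units, so it is a valid unit for electric field strength.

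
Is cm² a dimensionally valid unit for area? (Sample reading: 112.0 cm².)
Yes

area has SI base units: m^2
cm² reduces to the same SI base units, so it is a valid unit for area.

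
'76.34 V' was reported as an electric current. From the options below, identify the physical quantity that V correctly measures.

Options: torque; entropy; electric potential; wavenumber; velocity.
electric potential

electric current should have units dimensionally equivalent to A (e.g. A).
The given unit 'V' reduces to kg * m^2 / (A * s^3). Of the listed options, that is the dimensionality of electric potential.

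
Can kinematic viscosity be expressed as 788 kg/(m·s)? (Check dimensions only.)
No

kinematic viscosity has SI base units: m^2 / s
kg/(m·s) does NOT reduce to m^2 / s; a valid unit for kinematic viscosity would be e.g. m²/s.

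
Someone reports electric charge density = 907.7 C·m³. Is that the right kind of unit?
No

electric charge density has SI base units: A * s / m^3
C·m³ does NOT reduce to A * s / m^3; a valid unit for electric charge density would be e.g. C/m³.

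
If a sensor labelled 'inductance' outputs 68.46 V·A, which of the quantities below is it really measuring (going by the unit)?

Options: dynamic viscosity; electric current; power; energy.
power

inductance should have units dimensionally equivalent to kg * m^2 / (A^2 * s^2) (e.g. H).
The given unit 'V·A' reduces to kg * m^2 / s^3. Of the listed options, that is the dimensionality of power.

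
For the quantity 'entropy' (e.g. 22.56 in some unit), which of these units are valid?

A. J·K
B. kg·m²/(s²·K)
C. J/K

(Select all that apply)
B, C

entropy has SI base units: kg * m^2 / (s^2 * K)

Checking each option against kg * m^2 / (s^2 * K):
  A. J·K: ✗ does not match
  B. kg·m²/(s²·K): ✓ matches
  C. J/K: ✓ matches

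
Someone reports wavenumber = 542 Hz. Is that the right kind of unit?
No

wavenumber has SI base units: 1 / m
Hz does NOT reduce to 1 / m; a valid unit for wavenumber would be e.g. 1/m.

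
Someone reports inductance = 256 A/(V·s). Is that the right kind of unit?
No

inductance has SI base units: kg * m^2 / (A^2 * s^2)
A/(V·s) does NOT reduce to kg * m^2 / (A^2 * s^2); a valid unit for inductance would be e.g. H.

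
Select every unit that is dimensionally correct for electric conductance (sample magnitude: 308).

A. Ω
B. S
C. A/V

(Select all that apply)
B, C

electric conductance has SI base units: A^2 * s^3 / (kg * m^2)

Checking each option against A^2 * s^3 / (kg * m^2):
  A. Ω: ✗ does not match
  B. S: ✓ matches
  C. A/V: ✓ matches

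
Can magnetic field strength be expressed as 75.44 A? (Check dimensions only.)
No

magnetic field strength has SI base units: A / m
A does NOT reduce to A / m; a valid unit for magnetic field strength would be e.g. A/m.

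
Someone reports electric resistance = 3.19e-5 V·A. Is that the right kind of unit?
No

electric resistance has SI base units: kg * m^2 / (A^2 * s^3)
V·A does NOT reduce to kg * m^2 / (A^2 * s^3); a valid unit for electric resistance would be e.g. Ω.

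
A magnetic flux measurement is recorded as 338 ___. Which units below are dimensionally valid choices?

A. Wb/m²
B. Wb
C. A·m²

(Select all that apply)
B

magnetic flux has SI base units: kg * m^2 / (A * s^2)

Checking each option against kg * m^2 / (A * s^2):
  A. Wb/m²: ✗ does not match
  B. Wb: ✓ matches
  C. A·m²: ✗ does not match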